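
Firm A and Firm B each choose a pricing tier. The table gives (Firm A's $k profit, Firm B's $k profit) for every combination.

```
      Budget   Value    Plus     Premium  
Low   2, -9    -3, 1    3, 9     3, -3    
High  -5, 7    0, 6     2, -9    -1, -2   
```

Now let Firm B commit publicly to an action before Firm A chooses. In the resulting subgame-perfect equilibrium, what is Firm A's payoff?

Solve by backward induction (Firm B leads).
- Budget → Firm A plays Low (best of 2, -5); Firm B gets -9.
- Value → Firm A plays High (best of -3, 0); Firm B gets 6.
- Plus → Firm A plays Low (best of 3, 2); Firm B gets 9.
- Premium → Firm A plays Low (best of 3, -1); Firm B gets -3.
Firm B's induced payoffs are -9, 6, 9, -3, so Firm B commits to Plus. Subgame-perfect outcome: (Low, Plus) with payoffs (3, 9).

3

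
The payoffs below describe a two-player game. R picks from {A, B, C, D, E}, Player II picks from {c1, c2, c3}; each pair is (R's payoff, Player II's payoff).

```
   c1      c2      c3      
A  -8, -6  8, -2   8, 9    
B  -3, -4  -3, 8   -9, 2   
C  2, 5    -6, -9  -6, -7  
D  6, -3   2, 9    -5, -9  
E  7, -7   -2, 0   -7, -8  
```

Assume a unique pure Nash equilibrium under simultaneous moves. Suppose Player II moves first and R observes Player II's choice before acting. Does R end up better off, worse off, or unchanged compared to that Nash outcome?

Work backward from R's decision.
- c1: R compares -8, -3, 2, 6, 7 and picks E; Player II would get -7.
- c2: R compares 8, -3, -6, 2, -2 and picks A; Player II would get -2.
- c3: R compares 8, -9, -6, -5, -7 and picks A; Player II would get 9.
Player II's induced payoffs are -7, -2, 9, so Player II commits to c3. Subgame-perfect outcome: (A, c3) with payoffs (8, 9).
For the simultaneous game, intersect best replies.
R's best replies: c1→E; c2→A; c3→A.
Player II's best replies: A→c3; B→c2; C→c1; D→c2; E→c2.
Only (A, c3) has each player best-responding; Nash payoffs (8, 9).
R earns 8 sequentially versus 8 at the Nash outcome: unchanged.

unchanged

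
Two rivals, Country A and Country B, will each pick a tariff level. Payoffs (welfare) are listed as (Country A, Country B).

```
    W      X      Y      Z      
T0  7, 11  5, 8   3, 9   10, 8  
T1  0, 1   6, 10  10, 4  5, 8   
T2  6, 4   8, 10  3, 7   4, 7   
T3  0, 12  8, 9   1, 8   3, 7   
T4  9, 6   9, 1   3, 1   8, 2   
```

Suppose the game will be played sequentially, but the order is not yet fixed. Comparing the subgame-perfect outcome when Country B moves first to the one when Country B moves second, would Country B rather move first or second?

first

If Country A leads: Country B's best replies are T0→W, T1→X, T2→X, T3→W, T4→W; Country A's induced payoffs 7, 6, 8, 0, 9; outcome (T4, W), payoffs (9, 6).
If Country B leads: Country A's best replies are W→T4, X→T4, Y→T1, Z→T0; Country B's induced payoffs 6, 1, 4, 8; outcome (T0, Z), payoffs (10, 8).
Country B gets 8 moving first and 6 moving second, so Country B prefers to move first.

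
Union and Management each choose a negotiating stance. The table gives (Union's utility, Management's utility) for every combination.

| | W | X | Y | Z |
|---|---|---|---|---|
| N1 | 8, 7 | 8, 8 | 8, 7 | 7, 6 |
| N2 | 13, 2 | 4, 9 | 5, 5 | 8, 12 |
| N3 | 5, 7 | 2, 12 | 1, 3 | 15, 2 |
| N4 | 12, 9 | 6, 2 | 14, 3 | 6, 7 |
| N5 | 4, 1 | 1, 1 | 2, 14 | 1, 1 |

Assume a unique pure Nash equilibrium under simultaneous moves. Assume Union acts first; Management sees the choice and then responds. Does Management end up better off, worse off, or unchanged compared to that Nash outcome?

better off

Work backward from Management's decision.
- N1: Management compares 7, 8, 7, 6 and picks X; Union would get 8.
- N2: Management compares 2, 9, 5, 12 and picks Z; Union would get 8.
- N3: Management compares 7, 12, 3, 2 and picks X; Union would get 2.
- N4: Management compares 9, 2, 3, 7 and picks W; Union would get 12.
- N5: Management compares 1, 1, 14, 1 and picks Y; Union would get 2.
Among 8, 8, 2, 12, 2, the best is 12 at N4. Subgame-perfect outcome: (N4, W) with payoffs (12, 9).
For the simultaneous game, intersect best replies.
Union's best replies: W→N2; X→N1; Y→N4; Z→N3.
Management's best replies: N1→X; N2→Z; N3→X; N4→W; N5→Y.
The unique mutual best reply is (N1, X), giving (8, 8).
Management earns 9 sequentially versus 8 at the Nash outcome: better off.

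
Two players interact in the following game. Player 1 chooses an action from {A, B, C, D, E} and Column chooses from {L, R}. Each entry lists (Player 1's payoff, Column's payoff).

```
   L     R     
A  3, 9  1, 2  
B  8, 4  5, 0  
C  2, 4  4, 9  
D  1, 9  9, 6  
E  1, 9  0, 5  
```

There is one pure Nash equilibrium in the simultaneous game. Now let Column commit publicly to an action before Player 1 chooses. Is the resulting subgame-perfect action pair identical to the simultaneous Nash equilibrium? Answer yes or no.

Player 1 best-responds to each possible Column move:
- L → Player 1 plays B (best of 3, 8, 2, 1, 1); Column gets 4.
- R → Player 1 plays D (best of 1, 5, 4, 9, 0); Column gets 6.
Column's induced payoffs are 4, 6, so Column commits to R. Subgame-perfect outcome: (D, R) with payoffs (9, 6).
Under simultaneous play:
Player 1's best replies: L→B; R→D.
Column's best replies: A→L; B→L; C→R; D→L; E→L.
The unique mutual best reply is (B, L), giving (8, 4).
Sequential outcome (D, R) differs from the Nash profile (B, L).

no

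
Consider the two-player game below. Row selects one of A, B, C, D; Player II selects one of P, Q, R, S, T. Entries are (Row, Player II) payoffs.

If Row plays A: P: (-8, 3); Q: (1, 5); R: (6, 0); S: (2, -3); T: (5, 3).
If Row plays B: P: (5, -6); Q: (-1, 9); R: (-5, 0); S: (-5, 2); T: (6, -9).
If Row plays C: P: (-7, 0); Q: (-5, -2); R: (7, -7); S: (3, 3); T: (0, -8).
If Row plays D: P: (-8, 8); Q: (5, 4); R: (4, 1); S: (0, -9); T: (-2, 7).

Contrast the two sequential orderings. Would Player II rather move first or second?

first

If Row leads: Player II's best replies are A→Q, B→Q, C→S, D→P; Row's induced payoffs 1, -1, 3, -8; outcome (C, S), payoffs (3, 3).
If Player II leads: Row's best replies are P→B, Q→D, R→C, S→C, T→B; Player II's induced payoffs -6, 4, -7, 3, -9; outcome (D, Q), payoffs (5, 4).
Player II gets 4 moving first and 3 moving second, so Player II prefers to move first.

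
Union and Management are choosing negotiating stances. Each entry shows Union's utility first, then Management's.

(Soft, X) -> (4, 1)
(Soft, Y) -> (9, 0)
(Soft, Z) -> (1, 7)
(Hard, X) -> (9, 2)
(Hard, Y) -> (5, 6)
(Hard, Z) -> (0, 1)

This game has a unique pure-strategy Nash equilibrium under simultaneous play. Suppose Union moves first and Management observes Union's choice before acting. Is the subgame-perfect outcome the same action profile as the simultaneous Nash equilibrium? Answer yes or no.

no

Backward induction with Union moving first.
- Soft: BR = Z, leader payoff 1.
- Hard: BR = Y, leader payoff 5.
Maximizing over 1, 5, Union chooses Hard. Subgame-perfect outcome: (Hard, Y) with payoffs (5, 6).
Under simultaneous play:
Union's best replies: X→Hard; Y→Soft; Z→Soft.
Management's best replies: Soft→Z; Hard→Y.
The unique mutual best reply is (Soft, Z), giving (1, 7).
Sequential outcome (Hard, Y) differs from the Nash profile (Soft, Z).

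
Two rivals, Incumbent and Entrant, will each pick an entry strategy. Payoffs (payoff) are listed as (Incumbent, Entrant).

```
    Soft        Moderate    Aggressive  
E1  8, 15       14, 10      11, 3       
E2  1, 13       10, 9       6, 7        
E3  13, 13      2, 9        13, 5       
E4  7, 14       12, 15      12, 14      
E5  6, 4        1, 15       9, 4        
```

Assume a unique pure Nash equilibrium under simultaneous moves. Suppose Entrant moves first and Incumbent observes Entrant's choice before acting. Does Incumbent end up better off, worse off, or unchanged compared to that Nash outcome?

unchanged

Work backward from Incumbent's decision.
- Soft: BR = E3, leader payoff 13.
- Moderate: BR = E1, leader payoff 10.
- Aggressive: BR = E3, leader payoff 5.
Entrant's induced payoffs are 13, 10, 5, so Entrant commits to Soft. Subgame-perfect outcome: (E3, Soft) with payoffs (13, 13).
Under simultaneous play:
Incumbent's best replies: Soft→E3; Moderate→E1; Aggressive→E3.
Entrant's best replies: E1→Soft; E2→Soft; E3→Soft; E4→Moderate; E5→Moderate.
Only (E3, Soft) has each player best-responding; Nash payoffs (13, 13).
Incumbent earns 13 sequentially versus 13 at the Nash outcome: unchanged.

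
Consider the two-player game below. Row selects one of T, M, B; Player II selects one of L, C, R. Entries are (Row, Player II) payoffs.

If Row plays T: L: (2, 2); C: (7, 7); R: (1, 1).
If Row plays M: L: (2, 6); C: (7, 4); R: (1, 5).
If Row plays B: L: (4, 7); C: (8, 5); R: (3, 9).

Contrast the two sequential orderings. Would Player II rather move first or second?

If Row leads: Player II's best replies are T→C, M→L, B→R; Row's induced payoffs 7, 2, 3; outcome (T, C), payoffs (7, 7).
If Player II leads: Row's best replies are L→B, C→B, R→B; Player II's induced payoffs 7, 5, 9; outcome (B, R), payoffs (3, 9).
Player II gets 9 moving first and 7 moving second, so Player II prefers to move first.

first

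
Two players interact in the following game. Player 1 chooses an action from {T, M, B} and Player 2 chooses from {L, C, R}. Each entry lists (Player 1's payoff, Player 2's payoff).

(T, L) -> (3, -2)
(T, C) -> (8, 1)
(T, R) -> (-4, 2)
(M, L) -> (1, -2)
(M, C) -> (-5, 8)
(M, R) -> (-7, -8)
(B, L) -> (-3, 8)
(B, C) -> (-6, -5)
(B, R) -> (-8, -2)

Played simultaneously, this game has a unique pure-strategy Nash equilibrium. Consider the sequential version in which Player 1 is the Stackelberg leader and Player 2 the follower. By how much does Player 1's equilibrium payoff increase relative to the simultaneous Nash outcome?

Backward induction with Player 1 moving first.
- T → Player 2 plays R (best of -2, 1, 2); Player 1 gets -4.
- M → Player 2 plays C (best of -2, 8, -8); Player 1 gets -5.
- B → Player 2 plays L (best of 8, -5, -2); Player 1 gets -3.
Among -4, -5, -3, the best is -3 at B. Subgame-perfect outcome: (B, L) with payoffs (-3, 8).
For the simultaneous game, intersect best replies.
Player 1's best replies: L→T; C→T; R→T.
Player 2's best replies: T→R; M→C; B→L.
The unique mutual best reply is (T, R), giving (-4, 2).
Player 1's commitment gain: -3 − -4 = 1.

1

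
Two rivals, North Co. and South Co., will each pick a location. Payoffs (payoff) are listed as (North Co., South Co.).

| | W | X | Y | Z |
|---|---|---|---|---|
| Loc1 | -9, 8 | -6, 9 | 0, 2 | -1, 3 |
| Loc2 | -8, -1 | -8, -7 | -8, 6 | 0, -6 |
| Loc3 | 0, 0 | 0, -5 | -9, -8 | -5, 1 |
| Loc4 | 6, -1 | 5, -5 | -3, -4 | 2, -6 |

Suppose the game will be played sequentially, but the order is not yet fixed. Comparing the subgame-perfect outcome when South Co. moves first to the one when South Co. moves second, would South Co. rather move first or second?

first

If North Co. leads: South Co.'s best replies are Loc1→X, Loc2→Y, Loc3→Z, Loc4→W; North Co.'s induced payoffs -6, -8, -5, 6; outcome (Loc4, W), payoffs (6, -1).
If South Co. leads: North Co.'s best replies are W→Loc4, X→Loc4, Y→Loc1, Z→Loc4; South Co.'s induced payoffs -1, -5, 2, -6; outcome (Loc1, Y), payoffs (0, 2).
South Co. gets 2 moving first and -1 moving second, so South Co. prefers to move first.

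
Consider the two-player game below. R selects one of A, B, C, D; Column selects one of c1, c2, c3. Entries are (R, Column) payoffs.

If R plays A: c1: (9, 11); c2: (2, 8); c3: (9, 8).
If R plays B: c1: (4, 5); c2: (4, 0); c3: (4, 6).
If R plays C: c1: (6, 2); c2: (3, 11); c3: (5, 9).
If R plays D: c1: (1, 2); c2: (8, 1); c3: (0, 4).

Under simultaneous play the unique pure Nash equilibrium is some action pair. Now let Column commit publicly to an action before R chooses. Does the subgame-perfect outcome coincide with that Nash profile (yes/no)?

Backward induction with Column moving first.
- c1: R compares 9, 4, 6, 1 and picks A; Column would get 11.
- c2: R compares 2, 4, 3, 8 and picks D; Column would get 1.
- c3: R compares 9, 4, 5, 0 and picks A; Column would get 8.
Maximizing over 11, 1, 8, Column chooses c1. Subgame-perfect outcome: (A, c1) with payoffs (9, 11).
For the simultaneous game, intersect best replies.
R's best replies: c1→A; c2→D; c3→A.
Column's best replies: A→c1; B→c3; C→c2; D→c3.
Only (A, c1) has each player best-responding; Nash payoffs (9, 11).
Sequential outcome (A, c1) coincides with the Nash profile (A, c1).

yes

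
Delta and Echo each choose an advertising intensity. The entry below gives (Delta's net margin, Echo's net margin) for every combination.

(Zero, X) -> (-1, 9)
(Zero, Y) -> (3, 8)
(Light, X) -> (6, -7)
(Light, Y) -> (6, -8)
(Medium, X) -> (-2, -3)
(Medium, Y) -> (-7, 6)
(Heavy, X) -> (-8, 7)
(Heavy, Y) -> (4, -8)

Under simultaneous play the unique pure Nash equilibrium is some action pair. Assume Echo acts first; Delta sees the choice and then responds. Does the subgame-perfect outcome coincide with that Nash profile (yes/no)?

Work backward from Delta's decision.
- X: Delta compares -1, 6, -2, -8 and picks Light; Echo would get -7.
- Y: Delta compares 3, 6, -7, 4 and picks Light; Echo would get -8.
Echo's induced payoffs are -7, -8, so Echo commits to X. Subgame-perfect outcome: (Light, X) with payoffs (6, -7).
Now find the simultaneous Nash equilibrium.
Delta's best replies: X→Light; Y→Light.
Echo's best replies: Zero→X; Light→X; Medium→Y; Heavy→X.
The unique mutual best reply is (Light, X), giving (6, -7).
Sequential outcome (Light, X) coincides with the Nash profile (Light, X).

yes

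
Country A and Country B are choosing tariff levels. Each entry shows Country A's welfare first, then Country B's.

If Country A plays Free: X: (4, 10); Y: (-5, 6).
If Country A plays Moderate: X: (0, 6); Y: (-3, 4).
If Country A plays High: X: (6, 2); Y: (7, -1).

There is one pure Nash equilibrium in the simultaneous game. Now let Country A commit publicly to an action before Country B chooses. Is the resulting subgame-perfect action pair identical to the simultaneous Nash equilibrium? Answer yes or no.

Work backward from Country B's decision.
- Free: Country B compares 10, 6 and picks X; Country A would get 4.
- Moderate: Country B compares 6, 4 and picks X; Country A would get 0.
- High: Country B compares 2, -1 and picks X; Country A would get 6.
Country A's induced payoffs are 4, 0, 6, so Country A commits to High. Subgame-perfect outcome: (High, X) with payoffs (6, 2).
For the simultaneous game, intersect best replies.
Country A's best replies: X→High; Y→High.
Country B's best replies: Free→X; Moderate→X; High→X.
Only (High, X) has each player best-responding; Nash payoffs (6, 2).
Sequential outcome (High, X) coincides with the Nash profile (High, X).

yes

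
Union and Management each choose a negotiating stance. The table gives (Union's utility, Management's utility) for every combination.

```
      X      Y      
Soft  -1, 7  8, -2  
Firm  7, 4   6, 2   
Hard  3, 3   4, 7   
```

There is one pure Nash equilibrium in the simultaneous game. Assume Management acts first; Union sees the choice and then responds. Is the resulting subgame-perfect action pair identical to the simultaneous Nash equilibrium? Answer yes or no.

yes

Work backward from Union's decision.
- X: BR = Firm, leader payoff 4.
- Y: BR = Soft, leader payoff -2.
Maximizing over 4, -2, Management chooses X. Subgame-perfect outcome: (Firm, X) with payoffs (7, 4).
Now find the simultaneous Nash equilibrium.
Union's best replies: X→Firm; Y→Soft.
Management's best replies: Soft→X; Firm→X; Hard→Y.
Only (Firm, X) has each player best-responding; Nash payoffs (7, 4).
Sequential outcome (Firm, X) coincides with the Nash profile (Firm, X).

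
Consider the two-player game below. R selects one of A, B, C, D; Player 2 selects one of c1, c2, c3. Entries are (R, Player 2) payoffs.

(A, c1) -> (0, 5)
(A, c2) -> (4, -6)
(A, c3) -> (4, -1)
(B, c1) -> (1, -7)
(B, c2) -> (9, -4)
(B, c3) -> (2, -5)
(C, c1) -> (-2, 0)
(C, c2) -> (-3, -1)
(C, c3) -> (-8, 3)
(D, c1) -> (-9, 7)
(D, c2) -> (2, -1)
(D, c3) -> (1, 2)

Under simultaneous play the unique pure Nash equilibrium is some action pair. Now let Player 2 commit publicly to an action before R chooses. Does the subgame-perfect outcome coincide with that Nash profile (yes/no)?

no

Backward induction with Player 2 moving first.
- c1 → R plays B (best of 0, 1, -2, -9); Player 2 gets -7.
- c2 → R plays B (best of 4, 9, -3, 2); Player 2 gets -4.
- c3 → R plays A (best of 4, 2, -8, 1); Player 2 gets -1.
Among -7, -4, -1, the best is -1 at c3. Subgame-perfect outcome: (A, c3) with payoffs (4, -1).
Under simultaneous play:
R's best replies: c1→B; c2→B; c3→A.
Player 2's best replies: A→c1; B→c2; C→c3; D→c1.
The unique mutual best reply is (B, c2), giving (9, -4).
Sequential outcome (A, c3) differs from the Nash profile (B, c2).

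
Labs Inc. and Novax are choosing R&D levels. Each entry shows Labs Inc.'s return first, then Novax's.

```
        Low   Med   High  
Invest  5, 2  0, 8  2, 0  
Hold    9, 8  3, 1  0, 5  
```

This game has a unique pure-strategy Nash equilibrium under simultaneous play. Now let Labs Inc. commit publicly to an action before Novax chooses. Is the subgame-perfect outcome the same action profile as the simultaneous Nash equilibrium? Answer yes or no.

yes

Novax best-responds to each possible Labs Inc. move:
- Invest → Novax plays Med (best of 2, 8, 0); Labs Inc. gets 0.
- Hold → Novax plays Low (best of 8, 1, 5); Labs Inc. gets 9.
Maximizing over 0, 9, Labs Inc. chooses Hold. Subgame-perfect outcome: (Hold, Low) with payoffs (9, 8).
For the simultaneous game, intersect best replies.
Labs Inc.'s best replies: Low→Hold; Med→Hold; High→Invest.
Novax's best replies: Invest→Med; Hold→Low.
Only (Hold, Low) has each player best-responding; Nash payoffs (9, 8).
Sequential outcome (Hold, Low) coincides with the Nash profile (Hold, Low).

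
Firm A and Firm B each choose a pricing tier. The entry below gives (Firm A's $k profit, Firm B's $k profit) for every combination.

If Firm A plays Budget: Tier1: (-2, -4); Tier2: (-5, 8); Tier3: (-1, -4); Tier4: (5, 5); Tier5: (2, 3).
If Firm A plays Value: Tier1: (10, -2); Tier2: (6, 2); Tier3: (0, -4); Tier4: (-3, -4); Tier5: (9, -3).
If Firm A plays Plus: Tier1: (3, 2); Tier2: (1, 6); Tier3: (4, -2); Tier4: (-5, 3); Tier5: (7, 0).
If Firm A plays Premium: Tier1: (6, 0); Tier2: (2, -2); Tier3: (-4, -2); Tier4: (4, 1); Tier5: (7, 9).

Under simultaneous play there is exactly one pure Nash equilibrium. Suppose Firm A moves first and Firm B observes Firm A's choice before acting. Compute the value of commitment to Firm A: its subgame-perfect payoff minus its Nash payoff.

Work backward from Firm B's decision.
- Budget: Firm B compares -4, 8, -4, 5, 3 and picks Tier2; Firm A would get -5.
- Value: Firm B compares -2, 2, -4, -4, -3 and picks Tier2; Firm A would get 6.
- Plus: Firm B compares 2, 6, -2, 3, 0 and picks Tier2; Firm A would get 1.
- Premium: Firm B compares 0, -2, -2, 1, 9 and picks Tier5; Firm A would get 7.
Among -5, 6, 1, 7, the best is 7 at Premium. Subgame-perfect outcome: (Premium, Tier5) with payoffs (7, 9).
Now find the simultaneous Nash equilibrium.
Firm A's best replies: Tier1→Value; Tier2→Value; Tier3→Plus; Tier4→Budget; Tier5→Value.
Firm B's best replies: Budget→Tier2; Value→Tier2; Plus→Tier2; Premium→Tier5.
Only (Value, Tier2) has each player best-responding; Nash payoffs (6, 2).
Firm A's commitment gain: 7 − 6 = 1.

1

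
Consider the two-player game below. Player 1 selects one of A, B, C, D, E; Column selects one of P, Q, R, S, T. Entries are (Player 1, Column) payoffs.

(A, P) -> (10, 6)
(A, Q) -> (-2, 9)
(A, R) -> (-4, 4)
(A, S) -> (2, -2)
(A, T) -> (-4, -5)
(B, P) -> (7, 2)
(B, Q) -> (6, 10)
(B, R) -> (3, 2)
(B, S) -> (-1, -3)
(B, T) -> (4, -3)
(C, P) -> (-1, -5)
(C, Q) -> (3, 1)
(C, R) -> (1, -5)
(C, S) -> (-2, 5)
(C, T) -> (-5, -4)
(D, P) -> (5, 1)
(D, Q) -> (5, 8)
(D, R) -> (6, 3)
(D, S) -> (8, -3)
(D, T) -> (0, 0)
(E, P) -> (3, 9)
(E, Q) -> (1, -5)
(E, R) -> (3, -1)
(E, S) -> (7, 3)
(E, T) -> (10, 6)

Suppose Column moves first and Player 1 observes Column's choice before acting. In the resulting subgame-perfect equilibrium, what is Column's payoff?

10

Player 1 best-responds to each possible Column move:
- P → Player 1 plays A (best of 10, 7, -1, 5, 3); Column gets 6.
- Q → Player 1 plays B (best of -2, 6, 3, 5, 1); Column gets 10.
- R → Player 1 plays D (best of -4, 3, 1, 6, 3); Column gets 3.
- S → Player 1 plays D (best of 2, -1, -2, 8, 7); Column gets -3.
- T → Player 1 plays E (best of -4, 4, -5, 0, 10); Column gets 6.
Maximizing over 6, 10, 3, -3, 6, Column chooses Q. Subgame-perfect outcome: (B, Q) with payoffs (6, 10).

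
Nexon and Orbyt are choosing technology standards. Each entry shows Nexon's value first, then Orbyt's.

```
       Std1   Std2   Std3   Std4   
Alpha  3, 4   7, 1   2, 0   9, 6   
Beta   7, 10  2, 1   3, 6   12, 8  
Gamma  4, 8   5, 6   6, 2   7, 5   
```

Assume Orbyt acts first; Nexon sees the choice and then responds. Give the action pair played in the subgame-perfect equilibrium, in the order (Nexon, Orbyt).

(Beta, Std1)

Nexon best-responds to each possible Orbyt move:
- Std1: Nexon compares 3, 7, 4 and picks Beta; Orbyt would get 10.
- Std2: Nexon compares 7, 2, 5 and picks Alpha; Orbyt would get 1.
- Std3: Nexon compares 2, 3, 6 and picks Gamma; Orbyt would get 2.
- Std4: Nexon compares 9, 12, 7 and picks Beta; Orbyt would get 8.
Maximizing over 10, 1, 2, 8, Orbyt chooses Std1. Subgame-perfect outcome: (Beta, Std1) with payoffs (7, 10).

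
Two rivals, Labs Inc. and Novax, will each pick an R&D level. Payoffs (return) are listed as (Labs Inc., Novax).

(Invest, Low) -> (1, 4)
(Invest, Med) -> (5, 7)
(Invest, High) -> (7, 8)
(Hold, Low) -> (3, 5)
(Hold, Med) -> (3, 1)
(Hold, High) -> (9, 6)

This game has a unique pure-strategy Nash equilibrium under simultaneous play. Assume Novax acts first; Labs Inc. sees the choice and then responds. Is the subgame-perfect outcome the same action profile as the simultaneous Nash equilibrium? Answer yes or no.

no

Solve by backward induction (Novax leads).
- Low → Labs Inc. plays Hold (best of 1, 3); Novax gets 5.
- Med → Labs Inc. plays Invest (best of 5, 3); Novax gets 7.
- High → Labs Inc. plays Hold (best of 7, 9); Novax gets 6.
Maximizing over 5, 7, 6, Novax chooses Med. Subgame-perfect outcome: (Invest, Med) with payoffs (5, 7).
For the simultaneous game, intersect best replies.
Labs Inc.'s best replies: Low→Hold; Med→Invest; High→Hold.
Novax's best replies: Invest→High; Hold→High.
Only (Hold, High) has each player best-responding; Nash payoffs (9, 6).
Sequential outcome (Invest, Med) differs from the Nash profile (Hold, High).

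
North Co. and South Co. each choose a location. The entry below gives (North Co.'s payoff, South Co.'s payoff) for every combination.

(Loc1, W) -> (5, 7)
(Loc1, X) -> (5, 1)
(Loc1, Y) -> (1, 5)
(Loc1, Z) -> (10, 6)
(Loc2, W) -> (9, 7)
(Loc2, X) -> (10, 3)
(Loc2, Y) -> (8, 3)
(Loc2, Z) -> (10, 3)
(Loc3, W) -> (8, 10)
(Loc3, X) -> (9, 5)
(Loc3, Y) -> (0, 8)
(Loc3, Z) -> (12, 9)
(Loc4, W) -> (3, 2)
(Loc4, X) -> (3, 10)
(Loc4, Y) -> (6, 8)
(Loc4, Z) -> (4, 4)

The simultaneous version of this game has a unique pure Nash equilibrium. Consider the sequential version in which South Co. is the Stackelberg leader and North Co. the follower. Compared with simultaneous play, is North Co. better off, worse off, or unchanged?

better off

Solve by backward induction (South Co. leads).
- W: North Co. compares 5, 9, 8, 3 and picks Loc2; South Co. would get 7.
- X: North Co. compares 5, 10, 9, 3 and picks Loc2; South Co. would get 3.
- Y: North Co. compares 1, 8, 0, 6 and picks Loc2; South Co. would get 3.
- Z: North Co. compares 10, 10, 12, 4 and picks Loc3; South Co. would get 9.
Among 7, 3, 3, 9, the best is 9 at Z. Subgame-perfect outcome: (Loc3, Z) with payoffs (12, 9).
For the simultaneous game, intersect best replies.
North Co.'s best replies: W→Loc2; X→Loc2; Y→Loc2; Z→Loc3.
South Co.'s best replies: Loc1→W; Loc2→W; Loc3→W; Loc4→X.
Only (Loc2, W) has each player best-responding; Nash payoffs (9, 7).
North Co. earns 12 sequentially versus 9 at the Nash outcome: better off.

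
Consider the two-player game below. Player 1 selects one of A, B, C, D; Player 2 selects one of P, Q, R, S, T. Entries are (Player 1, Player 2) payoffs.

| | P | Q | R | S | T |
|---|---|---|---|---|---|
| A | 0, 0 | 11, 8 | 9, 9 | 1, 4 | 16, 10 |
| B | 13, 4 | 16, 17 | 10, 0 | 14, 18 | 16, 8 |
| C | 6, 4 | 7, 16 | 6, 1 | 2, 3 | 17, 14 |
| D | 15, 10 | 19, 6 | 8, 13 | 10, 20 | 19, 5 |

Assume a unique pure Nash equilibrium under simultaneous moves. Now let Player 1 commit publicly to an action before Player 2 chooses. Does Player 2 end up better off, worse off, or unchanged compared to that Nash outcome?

Solve by backward induction (Player 1 leads).
- A: Player 2 compares 0, 8, 9, 4, 10 and picks T; Player 1 would get 16.
- B: Player 2 compares 4, 17, 0, 18, 8 and picks S; Player 1 would get 14.
- C: Player 2 compares 4, 16, 1, 3, 14 and picks Q; Player 1 would get 7.
- D: Player 2 compares 10, 6, 13, 20, 5 and picks S; Player 1 would get 10.
Maximizing over 16, 14, 7, 10, Player 1 chooses A. Subgame-perfect outcome: (A, T) with payoffs (16, 10).
Under simultaneous play:
Player 1's best replies: P→D; Q→D; R→B; S→B; T→D.
Player 2's best replies: A→T; B→S; C→Q; D→S.
The unique mutual best reply is (B, S), giving (14, 18).
Player 2 earns 10 sequentially versus 18 at the Nash outcome: worse off.

worse off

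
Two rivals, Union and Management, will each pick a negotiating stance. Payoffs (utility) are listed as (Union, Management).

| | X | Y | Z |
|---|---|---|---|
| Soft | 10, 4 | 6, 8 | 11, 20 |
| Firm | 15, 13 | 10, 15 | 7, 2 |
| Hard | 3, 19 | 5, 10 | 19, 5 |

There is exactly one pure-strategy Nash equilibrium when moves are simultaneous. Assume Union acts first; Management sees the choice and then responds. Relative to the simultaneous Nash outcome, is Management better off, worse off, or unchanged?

better off

Work backward from Management's decision.
- Soft: BR = Z, leader payoff 11.
- Firm: BR = Y, leader payoff 10.
- Hard: BR = X, leader payoff 3.
Union's induced payoffs are 11, 10, 3, so Union commits to Soft. Subgame-perfect outcome: (Soft, Z) with payoffs (11, 20).
Now find the simultaneous Nash equilibrium.
Union's best replies: X→Firm; Y→Firm; Z→Hard.
Management's best replies: Soft→Z; Firm→Y; Hard→X.
The unique mutual best reply is (Firm, Y), giving (10, 15).
Management earns 20 sequentially versus 15 at the Nash outcome: better off.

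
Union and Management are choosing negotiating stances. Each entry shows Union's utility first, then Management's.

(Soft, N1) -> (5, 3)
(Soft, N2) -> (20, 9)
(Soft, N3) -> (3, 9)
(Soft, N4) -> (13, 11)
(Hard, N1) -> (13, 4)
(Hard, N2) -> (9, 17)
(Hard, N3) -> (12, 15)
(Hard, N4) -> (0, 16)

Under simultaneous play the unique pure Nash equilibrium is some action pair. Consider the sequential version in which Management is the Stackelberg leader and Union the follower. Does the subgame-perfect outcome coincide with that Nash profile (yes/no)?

no

Solve by backward induction (Management leads).
- N1: BR = Hard, leader payoff 4.
- N2: BR = Soft, leader payoff 9.
- N3: BR = Hard, leader payoff 15.
- N4: BR = Soft, leader payoff 11.
Management's induced payoffs are 4, 9, 15, 11, so Management commits to N3. Subgame-perfect outcome: (Hard, N3) with payoffs (12, 15).
Now find the simultaneous Nash equilibrium.
Union's best replies: N1→Hard; N2→Soft; N3→Hard; N4→Soft.
Management's best replies: Soft→N4; Hard→N2.
The unique mutual best reply is (Soft, N4), giving (13, 11).
Sequential outcome (Hard, N3) differs from the Nash profile (Soft, N4).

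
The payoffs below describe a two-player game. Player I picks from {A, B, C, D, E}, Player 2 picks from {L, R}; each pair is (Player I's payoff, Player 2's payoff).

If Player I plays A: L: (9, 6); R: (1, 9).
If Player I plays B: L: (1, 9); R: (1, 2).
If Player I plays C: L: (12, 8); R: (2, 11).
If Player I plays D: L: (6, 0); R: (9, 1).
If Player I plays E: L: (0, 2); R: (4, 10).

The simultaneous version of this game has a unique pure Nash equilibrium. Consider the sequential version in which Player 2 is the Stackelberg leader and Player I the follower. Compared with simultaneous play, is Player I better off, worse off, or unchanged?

better off

Backward induction with Player 2 moving first.
- L: BR = C, leader payoff 8.
- R: BR = D, leader payoff 1.
Maximizing over 8, 1, Player 2 chooses L. Subgame-perfect outcome: (C, L) with payoffs (12, 8).
Under simultaneous play:
Player I's best replies: L→C; R→D.
Player 2's best replies: A→R; B→L; C→R; D→R; E→R.
Only (D, R) has each player best-responding; Nash payoffs (9, 1).
Player I earns 12 sequentially versus 9 at the Nash outcome: better off.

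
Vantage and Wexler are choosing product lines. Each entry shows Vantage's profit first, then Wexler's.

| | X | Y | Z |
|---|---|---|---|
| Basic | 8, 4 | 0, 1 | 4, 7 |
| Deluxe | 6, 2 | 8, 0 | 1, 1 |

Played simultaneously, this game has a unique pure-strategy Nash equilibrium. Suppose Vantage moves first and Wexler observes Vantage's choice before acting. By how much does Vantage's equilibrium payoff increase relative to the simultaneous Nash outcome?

2

Work backward from Wexler's decision.
- Basic: BR = Z, leader payoff 4.
- Deluxe: BR = X, leader payoff 6.
Among 4, 6, the best is 6 at Deluxe. Subgame-perfect outcome: (Deluxe, X) with payoffs (6, 2).
Now find the simultaneous Nash equilibrium.
Vantage's best replies: X→Basic; Y→Deluxe; Z→Basic.
Wexler's best replies: Basic→Z; Deluxe→X.
The unique mutual best reply is (Basic, Z), giving (4, 7).
Vantage's commitment gain: 6 − 4 = 2.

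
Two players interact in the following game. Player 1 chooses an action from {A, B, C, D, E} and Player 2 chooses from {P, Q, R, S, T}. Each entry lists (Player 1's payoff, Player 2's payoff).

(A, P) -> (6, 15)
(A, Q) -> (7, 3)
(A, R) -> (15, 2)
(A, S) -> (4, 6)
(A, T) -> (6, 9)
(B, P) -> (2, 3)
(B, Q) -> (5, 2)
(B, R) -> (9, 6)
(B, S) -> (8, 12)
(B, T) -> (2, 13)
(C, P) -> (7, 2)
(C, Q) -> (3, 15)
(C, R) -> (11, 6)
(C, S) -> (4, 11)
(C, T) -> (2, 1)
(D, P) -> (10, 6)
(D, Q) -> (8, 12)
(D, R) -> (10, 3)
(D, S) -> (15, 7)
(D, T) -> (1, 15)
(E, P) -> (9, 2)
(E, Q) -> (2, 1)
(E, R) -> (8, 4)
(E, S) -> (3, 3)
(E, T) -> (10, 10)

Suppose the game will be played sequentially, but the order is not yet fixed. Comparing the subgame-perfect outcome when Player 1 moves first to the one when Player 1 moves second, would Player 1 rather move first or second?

If Player 1 leads: Player 2's best replies are A→P, B→T, C→Q, D→T, E→T; Player 1's induced payoffs 6, 2, 3, 1, 10; outcome (E, T), payoffs (10, 10).
If Player 2 leads: Player 1's best replies are P→D, Q→D, R→A, S→D, T→E; Player 2's induced payoffs 6, 12, 2, 7, 10; outcome (D, Q), payoffs (8, 12).
Player 1 gets 10 moving first and 8 moving second, so Player 1 prefers to move first.

first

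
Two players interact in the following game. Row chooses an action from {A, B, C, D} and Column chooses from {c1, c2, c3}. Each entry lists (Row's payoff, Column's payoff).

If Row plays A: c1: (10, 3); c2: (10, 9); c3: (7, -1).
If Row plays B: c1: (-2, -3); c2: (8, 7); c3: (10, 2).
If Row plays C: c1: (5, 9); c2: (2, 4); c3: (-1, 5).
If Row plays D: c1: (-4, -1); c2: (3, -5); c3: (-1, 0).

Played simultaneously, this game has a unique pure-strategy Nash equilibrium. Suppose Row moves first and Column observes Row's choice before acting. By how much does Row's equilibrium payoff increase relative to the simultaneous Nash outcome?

Backward induction with Row moving first.
- A: Column compares 3, 9, -1 and picks c2; Row would get 10.
- B: Column compares -3, 7, 2 and picks c2; Row would get 8.
- C: Column compares 9, 4, 5 and picks c1; Row would get 5.
- D: Column compares -1, -5, 0 and picks c3; Row would get -1.
Among 10, 8, 5, -1, the best is 10 at A. Subgame-perfect outcome: (A, c2) with payoffs (10, 9).
Under simultaneous play:
Row's best replies: c1→A; c2→A; c3→B.
Column's best replies: A→c2; B→c2; C→c1; D→c3.
Only (A, c2) has each player best-responding; Nash payoffs (10, 9).
Row's commitment gain: 10 − 10 = 0.

0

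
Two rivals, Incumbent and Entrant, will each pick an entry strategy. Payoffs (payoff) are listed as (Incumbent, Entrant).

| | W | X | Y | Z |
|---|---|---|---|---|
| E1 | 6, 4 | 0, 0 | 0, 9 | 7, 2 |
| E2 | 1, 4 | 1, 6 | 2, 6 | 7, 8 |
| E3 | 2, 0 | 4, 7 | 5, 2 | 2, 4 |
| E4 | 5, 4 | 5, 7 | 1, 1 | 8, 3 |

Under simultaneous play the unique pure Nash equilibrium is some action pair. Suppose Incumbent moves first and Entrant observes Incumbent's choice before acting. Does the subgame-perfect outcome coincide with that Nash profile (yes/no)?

Work backward from Entrant's decision.
- E1: BR = Y, leader payoff 0.
- E2: BR = Z, leader payoff 7.
- E3: BR = X, leader payoff 4.
- E4: BR = X, leader payoff 5.
Incumbent's induced payoffs are 0, 7, 4, 5, so Incumbent commits to E2. Subgame-perfect outcome: (E2, Z) with payoffs (7, 8).
For the simultaneous game, intersect best replies.
Incumbent's best replies: W→E1; X→E4; Y→E3; Z→E4.
Entrant's best replies: E1→Y; E2→Z; E3→X; E4→X.
The unique mutual best reply is (E4, X), giving (5, 7).
Sequential outcome (E2, Z) differs from the Nash profile (E4, X).

no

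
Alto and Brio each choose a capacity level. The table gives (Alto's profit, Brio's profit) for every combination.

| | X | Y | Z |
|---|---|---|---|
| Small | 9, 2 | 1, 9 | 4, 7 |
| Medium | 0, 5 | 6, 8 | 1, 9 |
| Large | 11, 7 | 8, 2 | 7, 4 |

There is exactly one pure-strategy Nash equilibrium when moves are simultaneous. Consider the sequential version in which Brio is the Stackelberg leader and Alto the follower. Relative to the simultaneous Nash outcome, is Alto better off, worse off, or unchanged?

Alto best-responds to each possible Brio move:
- X: Alto compares 9, 0, 11 and picks Large; Brio would get 7.
- Y: Alto compares 1, 6, 8 and picks Large; Brio would get 2.
- Z: Alto compares 4, 1, 7 and picks Large; Brio would get 4.
Among 7, 2, 4, the best is 7 at X. Subgame-perfect outcome: (Large, X) with payoffs (11, 7).
Now find the simultaneous Nash equilibrium.
Alto's best replies: X→Large; Y→Large; Z→Large.
Brio's best replies: Small→Y; Medium→Z; Large→X.
Only (Large, X) has each player best-responding; Nash payoffs (11, 7).
Alto earns 11 sequentially versus 11 at the Nash outcome: unchanged.

unchanged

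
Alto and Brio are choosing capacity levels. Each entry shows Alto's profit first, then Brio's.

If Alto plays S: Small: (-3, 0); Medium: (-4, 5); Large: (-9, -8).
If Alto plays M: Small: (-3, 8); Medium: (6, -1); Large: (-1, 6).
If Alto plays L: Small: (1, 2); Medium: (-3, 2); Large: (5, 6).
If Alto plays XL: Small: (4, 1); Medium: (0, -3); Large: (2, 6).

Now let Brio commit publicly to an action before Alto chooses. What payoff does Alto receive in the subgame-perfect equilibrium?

5

Solve by backward induction (Brio leads).
- Small → Alto plays XL (best of -3, -3, 1, 4); Brio gets 1.
- Medium → Alto plays M (best of -4, 6, -3, 0); Brio gets -1.
- Large → Alto plays L (best of -9, -1, 5, 2); Brio gets 6.
Among 1, -1, 6, the best is 6 at Large. Subgame-perfect outcome: (L, Large) with payoffs (5, 6).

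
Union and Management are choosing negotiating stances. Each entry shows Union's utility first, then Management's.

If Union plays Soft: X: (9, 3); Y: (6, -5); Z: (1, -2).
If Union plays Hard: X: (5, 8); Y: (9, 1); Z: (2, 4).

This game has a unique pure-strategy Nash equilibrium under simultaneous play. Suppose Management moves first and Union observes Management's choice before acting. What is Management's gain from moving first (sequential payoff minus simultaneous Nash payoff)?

Union best-responds to each possible Management move:
- X: Union compares 9, 5 and picks Soft; Management would get 3.
- Y: Union compares 6, 9 and picks Hard; Management would get 1.
- Z: Union compares 1, 2 and picks Hard; Management would get 4.
Maximizing over 3, 1, 4, Management chooses Z. Subgame-perfect outcome: (Hard, Z) with payoffs (2, 4).
Now find the simultaneous Nash equilibrium.
Union's best replies: X→Soft; Y→Hard; Z→Hard.
Management's best replies: Soft→X; Hard→X.
The unique mutual best reply is (Soft, X), giving (9, 3).
Management's commitment gain: 4 − 3 = 1.

1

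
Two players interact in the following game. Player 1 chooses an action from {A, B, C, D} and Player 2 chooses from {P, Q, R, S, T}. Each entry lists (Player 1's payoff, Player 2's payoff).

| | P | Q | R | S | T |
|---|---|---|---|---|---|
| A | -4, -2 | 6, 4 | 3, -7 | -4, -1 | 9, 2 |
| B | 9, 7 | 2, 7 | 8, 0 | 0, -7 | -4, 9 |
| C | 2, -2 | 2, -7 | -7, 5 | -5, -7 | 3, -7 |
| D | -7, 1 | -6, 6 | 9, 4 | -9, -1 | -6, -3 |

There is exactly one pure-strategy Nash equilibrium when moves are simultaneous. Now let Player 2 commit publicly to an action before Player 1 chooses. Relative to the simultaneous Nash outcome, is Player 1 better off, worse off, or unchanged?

Work backward from Player 1's decision.
- P: Player 1 compares -4, 9, 2, -7 and picks B; Player 2 would get 7.
- Q: Player 1 compares 6, 2, 2, -6 and picks A; Player 2 would get 4.
- R: Player 1 compares 3, 8, -7, 9 and picks D; Player 2 would get 4.
- S: Player 1 compares -4, 0, -5, -9 and picks B; Player 2 would get -7.
- T: Player 1 compares 9, -4, 3, -6 and picks A; Player 2 would get 2.
Maximizing over 7, 4, 4, -7, 2, Player 2 chooses P. Subgame-perfect outcome: (B, P) with payoffs (9, 7).
Now find the simultaneous Nash equilibrium.
Player 1's best replies: P→B; Q→A; R→D; S→B; T→A.
Player 2's best replies: A→Q; B→T; C→R; D→Q.
The unique mutual best reply is (A, Q), giving (6, 4).
Player 1 earns 9 sequentially versus 6 at the Nash outcome: better off.

better off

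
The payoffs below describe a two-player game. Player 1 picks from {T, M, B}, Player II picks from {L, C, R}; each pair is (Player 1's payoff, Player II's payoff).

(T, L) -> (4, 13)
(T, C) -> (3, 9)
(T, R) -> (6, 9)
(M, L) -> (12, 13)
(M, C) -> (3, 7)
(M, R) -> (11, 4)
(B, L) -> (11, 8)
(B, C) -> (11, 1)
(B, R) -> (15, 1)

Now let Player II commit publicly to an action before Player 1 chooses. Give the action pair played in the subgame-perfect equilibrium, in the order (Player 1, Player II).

Player 1 best-responds to each possible Player II move:
- L: BR = M, leader payoff 13.
- C: BR = B, leader payoff 1.
- R: BR = B, leader payoff 1.
Maximizing over 13, 1, 1, Player II chooses L. Subgame-perfect outcome: (M, L) with payoffs (12, 13).

(M, L)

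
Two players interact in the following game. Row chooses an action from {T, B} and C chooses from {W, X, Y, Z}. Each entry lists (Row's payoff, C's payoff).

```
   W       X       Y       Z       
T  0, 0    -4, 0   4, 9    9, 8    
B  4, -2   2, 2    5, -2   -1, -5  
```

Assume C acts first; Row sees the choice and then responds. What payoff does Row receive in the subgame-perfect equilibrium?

9

Work backward from Row's decision.
- W: BR = B, leader payoff -2.
- X: BR = B, leader payoff 2.
- Y: BR = B, leader payoff -2.
- Z: BR = T, leader payoff 8.
Maximizing over -2, 2, -2, 8, C chooses Z. Subgame-perfect outcome: (T, Z) with payoffs (9, 8).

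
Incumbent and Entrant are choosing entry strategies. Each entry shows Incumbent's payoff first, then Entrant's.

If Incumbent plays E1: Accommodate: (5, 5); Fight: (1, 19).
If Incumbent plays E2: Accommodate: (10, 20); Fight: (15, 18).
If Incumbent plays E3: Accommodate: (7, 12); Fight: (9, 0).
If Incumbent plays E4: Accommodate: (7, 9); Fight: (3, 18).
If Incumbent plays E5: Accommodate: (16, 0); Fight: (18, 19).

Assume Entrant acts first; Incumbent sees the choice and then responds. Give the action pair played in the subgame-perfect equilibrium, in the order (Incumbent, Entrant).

Incumbent best-responds to each possible Entrant move:
- Accommodate: Incumbent compares 5, 10, 7, 7, 16 and picks E5; Entrant would get 0.
- Fight: Incumbent compares 1, 15, 9, 3, 18 and picks E5; Entrant would get 19.
Among 0, 19, the best is 19 at Fight. Subgame-perfect outcome: (E5, Fight) with payoffs (18, 19).

(E5, Fight)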